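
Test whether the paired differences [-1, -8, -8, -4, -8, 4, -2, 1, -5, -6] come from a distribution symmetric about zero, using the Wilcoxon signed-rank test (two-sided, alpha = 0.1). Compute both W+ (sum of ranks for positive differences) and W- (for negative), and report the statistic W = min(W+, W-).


Step 1: Drop any zero differences (none here) and take |d_i|.
|d| = [1, 8, 8, 4, 8, 4, 2, 1, 5, 6]
Step 2: Midrank |d_i| (ties get averaged ranks).
ranks: |1|->1.5, |8|->9, |8|->9, |4|->4.5, |8|->9, |4|->4.5, |2|->3, |1|->1.5, |5|->6, |6|->7
Step 3: Attach original signs; sum ranks with positive sign and with negative sign.
W+ = 4.5 + 1.5 = 6
W- = 1.5 + 9 + 9 + 4.5 + 9 + 3 + 6 + 7 = 49
(Check: W+ + W- = 55 should equal n(n+1)/2 = 55.)
Step 4: Test statistic W = min(W+, W-) = 6.
Step 5: Ties in |d|, so use the tie-corrected normal approximation.
        E[W] = n(n+1)/4 = 10*11/4 = 27.5.
        Tie groups: |d|=1 (t=2), |d|=4 (t=2), |d|=8 (t=3); sum(t^3 - t) = 36.
        Var[W] = n(n+1)(2n+1)/24 - sum(t^3-t)/48 = 2310/24 - 36/48 = 95.5.
        z = (W - E[W]) / sqrt(Var[W]) = (6 - 27.5) / 9.7724 = -2.2001.
        Two-sided p = 2*Phi(z) = 0.027802.
Step 6: alpha = 0.1. reject H0.

W+ = 6, W- = 49, W = min = 6, p = 0.027802, reject H0.


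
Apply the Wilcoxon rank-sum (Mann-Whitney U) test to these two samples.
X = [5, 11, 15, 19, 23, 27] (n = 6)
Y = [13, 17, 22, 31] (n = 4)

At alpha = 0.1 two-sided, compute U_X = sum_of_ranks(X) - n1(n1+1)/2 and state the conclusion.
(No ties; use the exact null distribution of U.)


Step 1: Combine and sort all 10 observations; assign midranks.
sorted (value, group): (5,X), (11,X), (13,Y), (15,X), (17,Y), (19,X), (22,Y), (23,X), (27,X), (31,Y)
ranks: 5->1, 11->2, 13->3, 15->4, 17->5, 19->6, 22->7, 23->8, 27->9, 31->10
Step 2: Rank sum for X: R1 = 1 + 2 + 4 + 6 + 8 + 9 = 30.
Step 3: U_X = R1 - n1(n1+1)/2 = 30 - 6*7/2 = 30 - 21 = 9.
       U_Y = n1*n2 - U_X = 24 - 9 = 15.
Step 4: No ties, so the exact null distribution of U (based on enumerating the C(10,6) = 210 equally likely rank assignments) gives the two-sided p-value.
Step 5: p-value = 0.609524; compare to alpha = 0.1. fail to reject H0.

U_X = 9, p = 0.609524, fail to reject H0 at alpha = 0.1.


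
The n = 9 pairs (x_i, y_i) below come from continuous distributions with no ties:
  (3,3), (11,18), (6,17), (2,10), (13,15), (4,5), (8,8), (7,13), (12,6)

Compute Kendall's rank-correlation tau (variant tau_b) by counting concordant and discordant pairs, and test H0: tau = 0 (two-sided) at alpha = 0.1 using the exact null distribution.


Step 1: Enumerate the 36 unordered pairs (i,j) with i<j and classify each by sign(x_j-x_i) * sign(y_j-y_i).
  (1,2):dx=+8,dy=+15->C; (1,3):dx=+3,dy=+14->C; (1,4):dx=-1,dy=+7->D; (1,5):dx=+10,dy=+12->C
  (1,6):dx=+1,dy=+2->C; (1,7):dx=+5,dy=+5->C; (1,8):dx=+4,dy=+10->C; (1,9):dx=+9,dy=+3->C
  (2,3):dx=-5,dy=-1->C; (2,4):dx=-9,dy=-8->C; (2,5):dx=+2,dy=-3->D; (2,6):dx=-7,dy=-13->C
  (2,7):dx=-3,dy=-10->C; (2,8):dx=-4,dy=-5->C; (2,9):dx=+1,dy=-12->D; (3,4):dx=-4,dy=-7->C
  (3,5):dx=+7,dy=-2->D; (3,6):dx=-2,dy=-12->C; (3,7):dx=+2,dy=-9->D; (3,8):dx=+1,dy=-4->D
  (3,9):dx=+6,dy=-11->D; (4,5):dx=+11,dy=+5->C; (4,6):dx=+2,dy=-5->D; (4,7):dx=+6,dy=-2->D
  (4,8):dx=+5,dy=+3->C; (4,9):dx=+10,dy=-4->D; (5,6):dx=-9,dy=-10->C; (5,7):dx=-5,dy=-7->C
  (5,8):dx=-6,dy=-2->C; (5,9):dx=-1,dy=-9->C; (6,7):dx=+4,dy=+3->C; (6,8):dx=+3,dy=+8->C
  (6,9):dx=+8,dy=+1->C; (7,8):dx=-1,dy=+5->D; (7,9):dx=+4,dy=-2->D; (8,9):dx=+5,dy=-7->D
Step 2: C = 23, D = 13, total pairs = 36.
Step 3: tau = (C - D)/(n(n-1)/2) = (23 - 13)/36 = 0.277778.
Step 4: Exact two-sided p-value (enumerate n! = 362880 permutations of y under H0): p = 0.358488.
Step 5: alpha = 0.1. fail to reject H0.

tau_b = 0.2778 (C=23, D=13), p = 0.358488, fail to reject H0.


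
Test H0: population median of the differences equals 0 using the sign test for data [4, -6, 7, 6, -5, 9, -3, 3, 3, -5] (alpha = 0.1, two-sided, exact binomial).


Step 1: Discard zero differences. Original n = 10; n_eff = number of nonzero differences = 10.
Nonzero differences (with sign): +4, -6, +7, +6, -5, +9, -3, +3, +3, -5
Step 2: Count signs: positive = 6, negative = 4.
Step 3: Under H0: P(positive) = 0.5, so the number of positives S ~ Bin(10, 0.5).
Step 4: Two-sided exact p-value = sum of Bin(10,0.5) probabilities at or below the observed probability = 0.753906.
Step 5: alpha = 0.1. fail to reject H0.

n_eff = 10, pos = 6, neg = 4, p = 0.753906, fail to reject H0.


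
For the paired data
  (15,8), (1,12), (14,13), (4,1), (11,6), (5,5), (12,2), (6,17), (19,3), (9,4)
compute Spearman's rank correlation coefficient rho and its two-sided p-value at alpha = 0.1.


Step 1: Rank x and y separately (midranks; no ties here).
rank(x): 15->9, 1->1, 14->8, 4->2, 11->6, 5->3, 12->7, 6->4, 19->10, 9->5
rank(y): 8->7, 12->8, 13->9, 1->1, 6->6, 5->5, 2->2, 17->10, 3->3, 4->4
Step 2: d_i = R_x(i) - R_y(i); compute d_i^2.
  (9-7)^2=4, (1-8)^2=49, (8-9)^2=1, (2-1)^2=1, (6-6)^2=0, (3-5)^2=4, (7-2)^2=25, (4-10)^2=36, (10-3)^2=49, (5-4)^2=1
sum(d^2) = 170.
Step 3: rho = 1 - 6*170 / (10*(10^2 - 1)) = 1 - 1020/990 = -0.030303.
Step 4: Under H0, t = rho * sqrt((n-2)/(1-rho^2)) = -0.0857 ~ t(8).
Step 5: Two-sided p-value from the t-distribution with 8 df = 0.933773.
Step 6: alpha = 0.1. fail to reject H0.

rho = -0.0303, p = 0.933773, fail to reject H0 at alpha = 0.1.


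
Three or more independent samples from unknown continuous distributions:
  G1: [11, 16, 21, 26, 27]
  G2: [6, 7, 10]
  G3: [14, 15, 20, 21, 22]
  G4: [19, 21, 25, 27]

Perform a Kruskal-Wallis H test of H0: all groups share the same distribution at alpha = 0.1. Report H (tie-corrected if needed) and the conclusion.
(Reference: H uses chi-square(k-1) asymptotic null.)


Step 1: Combine all N = 17 observations and assign midranks.
sorted (value, group, rank): (6,G2,1), (7,G2,2), (10,G2,3), (11,G1,4), (14,G3,5), (15,G3,6), (16,G1,7), (19,G4,8), (20,G3,9), (21,G1,11), (21,G3,11), (21,G4,11), (22,G3,13), (25,G4,14), (26,G1,15), (27,G1,16.5), (27,G4,16.5)
Step 2: Sum ranks within each group.
R_1 = 53.5 (n_1 = 5)
R_2 = 6 (n_2 = 3)
R_3 = 44 (n_3 = 5)
R_4 = 49.5 (n_4 = 4)
Step 3: H = 12/(N(N+1)) * sum(R_i^2/n_i) - 3(N+1)
     = 12/(17*18) * (53.5^2/5 + 6^2/3 + 44^2/5 + 49.5^2/4) - 3*18
     = 0.039216 * 1584.21 - 54
     = 8.125980.
Step 4: Ties present; correction factor C = 1 - 30/(17^3 - 17) = 0.993873. Corrected H = 8.125980 / 0.993873 = 8.176079.
Step 5: Under H0, H ~ chi^2(3); p-value = 0.042509.
Step 6: alpha = 0.1. reject H0.

H = 8.1761, df = 3, p = 0.042509, reject H0.


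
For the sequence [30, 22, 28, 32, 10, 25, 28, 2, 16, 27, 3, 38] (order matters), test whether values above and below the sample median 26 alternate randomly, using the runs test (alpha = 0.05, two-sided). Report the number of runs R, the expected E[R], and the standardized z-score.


Step 1: Compute median = 26; label A = above, B = below.
Labels in order: ABAABBABBABA  (n_A = 6, n_B = 6)
Step 2: Count runs R = 9.
Step 3: Under H0 (random ordering), E[R] = 2*n_A*n_B/(n_A+n_B) + 1 = 2*6*6/12 + 1 = 7.0000.
        Var[R] = 2*n_A*n_B*(2*n_A*n_B - n_A - n_B) / ((n_A+n_B)^2 * (n_A+n_B-1)) = 4320/1584 = 2.7273.
        SD[R] = 1.6514.
Step 4: Continuity-corrected z = (R - 0.5 - E[R]) / SD[R] = (9 - 0.5 - 7.0000) / 1.6514 = 0.9083.
Step 5: Two-sided p-value via normal approximation = 2*(1 - Phi(|z|)) = 0.363722.
Step 6: alpha = 0.05. fail to reject H0.

R = 9, z = 0.9083, p = 0.363722, fail to reject H0.


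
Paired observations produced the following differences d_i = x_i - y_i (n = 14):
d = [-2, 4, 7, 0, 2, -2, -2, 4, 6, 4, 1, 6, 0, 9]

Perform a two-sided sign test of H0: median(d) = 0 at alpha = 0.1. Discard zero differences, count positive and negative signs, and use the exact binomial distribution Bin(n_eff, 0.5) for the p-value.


Step 1: Discard zero differences. Original n = 14; n_eff = number of nonzero differences = 12.
Nonzero differences (with sign): -2, +4, +7, +2, -2, -2, +4, +6, +4, +1, +6, +9
Step 2: Count signs: positive = 9, negative = 3.
Step 3: Under H0: P(positive) = 0.5, so the number of positives S ~ Bin(12, 0.5).
Step 4: Two-sided exact p-value = sum of Bin(12,0.5) probabilities at or below the observed probability = 0.145996.
Step 5: alpha = 0.1. fail to reject H0.

n_eff = 12, pos = 9, neg = 3, p = 0.145996, fail to reject H0.


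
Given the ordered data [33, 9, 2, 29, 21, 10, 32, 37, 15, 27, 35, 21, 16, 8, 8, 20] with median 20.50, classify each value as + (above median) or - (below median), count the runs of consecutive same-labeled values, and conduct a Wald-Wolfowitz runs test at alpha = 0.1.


Step 1: Compute median = 20.50; label A = above, B = below.
Labels in order: ABBAABAABAAABBBB  (n_A = 8, n_B = 8)
Step 2: Count runs R = 8.
Step 3: Under H0 (random ordering), E[R] = 2*n_A*n_B/(n_A+n_B) + 1 = 2*8*8/16 + 1 = 9.0000.
        Var[R] = 2*n_A*n_B*(2*n_A*n_B - n_A - n_B) / ((n_A+n_B)^2 * (n_A+n_B-1)) = 14336/3840 = 3.7333.
        SD[R] = 1.9322.
Step 4: Continuity-corrected z = (R + 0.5 - E[R]) / SD[R] = (8 + 0.5 - 9.0000) / 1.9322 = -0.2588.
Step 5: Two-sided p-value via normal approximation = 2*(1 - Phi(|z|)) = 0.795809.
Step 6: alpha = 0.1. fail to reject H0.

R = 8, z = -0.2588, p = 0.795809, fail to reject H0.


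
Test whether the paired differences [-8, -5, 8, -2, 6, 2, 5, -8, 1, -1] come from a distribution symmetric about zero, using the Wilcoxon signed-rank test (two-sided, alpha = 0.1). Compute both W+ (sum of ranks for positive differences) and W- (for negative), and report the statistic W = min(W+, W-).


Step 1: Drop any zero differences (none here) and take |d_i|.
|d| = [8, 5, 8, 2, 6, 2, 5, 8, 1, 1]
Step 2: Midrank |d_i| (ties get averaged ranks).
ranks: |8|->9, |5|->5.5, |8|->9, |2|->3.5, |6|->7, |2|->3.5, |5|->5.5, |8|->9, |1|->1.5, |1|->1.5
Step 3: Attach original signs; sum ranks with positive sign and with negative sign.
W+ = 9 + 7 + 3.5 + 5.5 + 1.5 = 26.5
W- = 9 + 5.5 + 3.5 + 9 + 1.5 = 28.5
(Check: W+ + W- = 55 should equal n(n+1)/2 = 55.)
Step 4: Test statistic W = min(W+, W-) = 26.5.
Step 5: Ties in |d|, so use the tie-corrected normal approximation.
        E[W] = n(n+1)/4 = 10*11/4 = 27.5.
        Tie groups: |d|=1 (t=2), |d|=2 (t=2), |d|=5 (t=2), |d|=8 (t=3); sum(t^3 - t) = 42.
        Var[W] = n(n+1)(2n+1)/24 - sum(t^3-t)/48 = 2310/24 - 42/48 = 95.375.
        z = (W - E[W]) / sqrt(Var[W]) = (26.5 - 27.5) / 9.7660 = -0.1024.
        Two-sided p = 2*Phi(z) = 0.918442.
Step 6: alpha = 0.1. fail to reject H0.

W+ = 26.5, W- = 28.5, W = min = 26.5, p = 0.918442, fail to reject H0.


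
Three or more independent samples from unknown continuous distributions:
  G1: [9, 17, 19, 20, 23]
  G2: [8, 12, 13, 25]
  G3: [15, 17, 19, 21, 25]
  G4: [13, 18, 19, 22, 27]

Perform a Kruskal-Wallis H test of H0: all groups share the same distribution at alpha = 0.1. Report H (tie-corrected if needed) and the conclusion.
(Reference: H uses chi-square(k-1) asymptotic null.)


Step 1: Combine all N = 19 observations and assign midranks.
sorted (value, group, rank): (8,G2,1), (9,G1,2), (12,G2,3), (13,G2,4.5), (13,G4,4.5), (15,G3,6), (17,G1,7.5), (17,G3,7.5), (18,G4,9), (19,G1,11), (19,G3,11), (19,G4,11), (20,G1,13), (21,G3,14), (22,G4,15), (23,G1,16), (25,G2,17.5), (25,G3,17.5), (27,G4,19)
Step 2: Sum ranks within each group.
R_1 = 49.5 (n_1 = 5)
R_2 = 26 (n_2 = 4)
R_3 = 56 (n_3 = 5)
R_4 = 58.5 (n_4 = 5)
Step 3: H = 12/(N(N+1)) * sum(R_i^2/n_i) - 3(N+1)
     = 12/(19*20) * (49.5^2/5 + 26^2/4 + 56^2/5 + 58.5^2/5) - 3*20
     = 0.031579 * 1970.7 - 60
     = 2.232632.
Step 4: Ties present; correction factor C = 1 - 42/(19^3 - 19) = 0.993860. Corrected H = 2.232632 / 0.993860 = 2.246425.
Step 5: Under H0, H ~ chi^2(3); p-value = 0.522862.
Step 6: alpha = 0.1. fail to reject H0.

H = 2.2464, df = 3, p = 0.522862, fail to reject H0.


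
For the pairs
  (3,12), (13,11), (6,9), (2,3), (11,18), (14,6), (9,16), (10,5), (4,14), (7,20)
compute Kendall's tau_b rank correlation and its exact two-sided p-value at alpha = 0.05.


Step 1: Enumerate the 45 unordered pairs (i,j) with i<j and classify each by sign(x_j-x_i) * sign(y_j-y_i).
  (1,2):dx=+10,dy=-1->D; (1,3):dx=+3,dy=-3->D; (1,4):dx=-1,dy=-9->C; (1,5):dx=+8,dy=+6->C
  (1,6):dx=+11,dy=-6->D; (1,7):dx=+6,dy=+4->C; (1,8):dx=+7,dy=-7->D; (1,9):dx=+1,dy=+2->C
  (1,10):dx=+4,dy=+8->C; (2,3):dx=-7,dy=-2->C; (2,4):dx=-11,dy=-8->C; (2,5):dx=-2,dy=+7->D
  (2,6):dx=+1,dy=-5->D; (2,7):dx=-4,dy=+5->D; (2,8):dx=-3,dy=-6->C; (2,9):dx=-9,dy=+3->D
  (2,10):dx=-6,dy=+9->D; (3,4):dx=-4,dy=-6->C; (3,5):dx=+5,dy=+9->C; (3,6):dx=+8,dy=-3->D
  (3,7):dx=+3,dy=+7->C; (3,8):dx=+4,dy=-4->D; (3,9):dx=-2,dy=+5->D; (3,10):dx=+1,dy=+11->C
  (4,5):dx=+9,dy=+15->C; (4,6):dx=+12,dy=+3->C; (4,7):dx=+7,dy=+13->C; (4,8):dx=+8,dy=+2->C
  (4,9):dx=+2,dy=+11->C; (4,10):dx=+5,dy=+17->C; (5,6):dx=+3,dy=-12->D; (5,7):dx=-2,dy=-2->C
  (5,8):dx=-1,dy=-13->C; (5,9):dx=-7,dy=-4->C; (5,10):dx=-4,dy=+2->D; (6,7):dx=-5,dy=+10->D
  (6,8):dx=-4,dy=-1->C; (6,9):dx=-10,dy=+8->D; (6,10):dx=-7,dy=+14->D; (7,8):dx=+1,dy=-11->D
  (7,9):dx=-5,dy=-2->C; (7,10):dx=-2,dy=+4->D; (8,9):dx=-6,dy=+9->D; (8,10):dx=-3,dy=+15->D
  (9,10):dx=+3,dy=+6->C
Step 2: C = 24, D = 21, total pairs = 45.
Step 3: tau = (C - D)/(n(n-1)/2) = (24 - 21)/45 = 0.066667.
Step 4: Exact two-sided p-value (enumerate n! = 3628800 permutations of y under H0): p = 0.861801.
Step 5: alpha = 0.05. fail to reject H0.

tau_b = 0.0667 (C=24, D=21), p = 0.861801, fail to reject H0.


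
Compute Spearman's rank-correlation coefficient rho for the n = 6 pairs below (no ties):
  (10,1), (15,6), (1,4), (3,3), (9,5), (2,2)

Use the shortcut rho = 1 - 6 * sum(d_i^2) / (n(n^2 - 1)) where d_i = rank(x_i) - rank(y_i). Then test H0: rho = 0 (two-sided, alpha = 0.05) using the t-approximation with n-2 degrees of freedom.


Step 1: Rank x and y separately (midranks; no ties here).
rank(x): 10->5, 15->6, 1->1, 3->3, 9->4, 2->2
rank(y): 1->1, 6->6, 4->4, 3->3, 5->5, 2->2
Step 2: d_i = R_x(i) - R_y(i); compute d_i^2.
  (5-1)^2=16, (6-6)^2=0, (1-4)^2=9, (3-3)^2=0, (4-5)^2=1, (2-2)^2=0
sum(d^2) = 26.
Step 3: rho = 1 - 6*26 / (6*(6^2 - 1)) = 1 - 156/210 = 0.257143.
Step 4: Under H0, t = rho * sqrt((n-2)/(1-rho^2)) = 0.5322 ~ t(4).
Step 5: Two-sided p-value from the t-distribution with 4 df = 0.622787.
Step 6: alpha = 0.05. fail to reject H0.

rho = 0.2571, p = 0.622787, fail to reject H0 at alpha = 0.05.


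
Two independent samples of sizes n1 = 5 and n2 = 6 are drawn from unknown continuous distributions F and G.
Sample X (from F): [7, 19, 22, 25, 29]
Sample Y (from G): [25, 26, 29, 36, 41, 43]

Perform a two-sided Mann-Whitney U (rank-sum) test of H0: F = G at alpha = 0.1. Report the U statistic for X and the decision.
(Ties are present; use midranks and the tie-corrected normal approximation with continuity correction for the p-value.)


Step 1: Combine and sort all 11 observations; assign midranks.
sorted (value, group): (7,X), (19,X), (22,X), (25,X), (25,Y), (26,Y), (29,X), (29,Y), (36,Y), (41,Y), (43,Y)
ranks: 7->1, 19->2, 22->3, 25->4.5, 25->4.5, 26->6, 29->7.5, 29->7.5, 36->9, 41->10, 43->11
Step 2: Rank sum for X: R1 = 1 + 2 + 3 + 4.5 + 7.5 = 18.
Step 3: U_X = R1 - n1(n1+1)/2 = 18 - 5*6/2 = 18 - 15 = 3.
       U_Y = n1*n2 - U_X = 30 - 3 = 27.
Step 4: Ties are present, so use the tie-corrected normal approximation (with continuity correction) for the p-value.
Step 5: p-value = 0.034926; compare to alpha = 0.1. reject H0.

U_X = 3, p = 0.034926, reject H0 at alpha = 0.1.


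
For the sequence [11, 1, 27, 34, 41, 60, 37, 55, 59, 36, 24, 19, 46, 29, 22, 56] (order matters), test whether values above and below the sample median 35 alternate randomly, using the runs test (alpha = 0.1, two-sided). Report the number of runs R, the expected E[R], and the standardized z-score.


Step 1: Compute median = 35; label A = above, B = below.
Labels in order: BBBBAAAAAABBABBA  (n_A = 8, n_B = 8)
Step 2: Count runs R = 6.
Step 3: Under H0 (random ordering), E[R] = 2*n_A*n_B/(n_A+n_B) + 1 = 2*8*8/16 + 1 = 9.0000.
        Var[R] = 2*n_A*n_B*(2*n_A*n_B - n_A - n_B) / ((n_A+n_B)^2 * (n_A+n_B-1)) = 14336/3840 = 3.7333.
        SD[R] = 1.9322.
Step 4: Continuity-corrected z = (R + 0.5 - E[R]) / SD[R] = (6 + 0.5 - 9.0000) / 1.9322 = -1.2939.
Step 5: Two-sided p-value via normal approximation = 2*(1 - Phi(|z|)) = 0.195709.
Step 6: alpha = 0.1. fail to reject H0.

R = 6, z = -1.2939, p = 0.195709, fail to reject H0.


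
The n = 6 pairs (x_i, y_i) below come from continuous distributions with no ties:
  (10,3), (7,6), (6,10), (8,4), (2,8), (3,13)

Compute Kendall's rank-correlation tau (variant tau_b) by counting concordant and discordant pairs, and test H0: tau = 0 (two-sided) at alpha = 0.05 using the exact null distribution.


Step 1: Enumerate the 15 unordered pairs (i,j) with i<j and classify each by sign(x_j-x_i) * sign(y_j-y_i).
  (1,2):dx=-3,dy=+3->D; (1,3):dx=-4,dy=+7->D; (1,4):dx=-2,dy=+1->D; (1,5):dx=-8,dy=+5->D
  (1,6):dx=-7,dy=+10->D; (2,3):dx=-1,dy=+4->D; (2,4):dx=+1,dy=-2->D; (2,5):dx=-5,dy=+2->D
  (2,6):dx=-4,dy=+7->D; (3,4):dx=+2,dy=-6->D; (3,5):dx=-4,dy=-2->C; (3,6):dx=-3,dy=+3->D
  (4,5):dx=-6,dy=+4->D; (4,6):dx=-5,dy=+9->D; (5,6):dx=+1,dy=+5->C
Step 2: C = 2, D = 13, total pairs = 15.
Step 3: tau = (C - D)/(n(n-1)/2) = (2 - 13)/15 = -0.733333.
Step 4: Exact two-sided p-value (enumerate n! = 720 permutations of y under H0): p = 0.055556.
Step 5: alpha = 0.05. fail to reject H0.

tau_b = -0.7333 (C=2, D=13), p = 0.055556, fail to reject H0.


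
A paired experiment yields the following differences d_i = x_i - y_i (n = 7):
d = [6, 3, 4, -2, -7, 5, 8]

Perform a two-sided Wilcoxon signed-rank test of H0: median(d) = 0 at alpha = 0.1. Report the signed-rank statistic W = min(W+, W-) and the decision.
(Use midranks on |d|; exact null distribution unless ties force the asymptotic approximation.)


Step 1: Drop any zero differences (none here) and take |d_i|.
|d| = [6, 3, 4, 2, 7, 5, 8]
Step 2: Midrank |d_i| (ties get averaged ranks).
ranks: |6|->5, |3|->2, |4|->3, |2|->1, |7|->6, |5|->4, |8|->7
Step 3: Attach original signs; sum ranks with positive sign and with negative sign.
W+ = 5 + 2 + 3 + 4 + 7 = 21
W- = 1 + 6 = 7
(Check: W+ + W- = 28 should equal n(n+1)/2 = 28.)
Step 4: Test statistic W = min(W+, W-) = 7.
Step 5: No ties, so the exact null distribution over the 2^7 = 128 sign assignments gives the two-sided p-value = 0.296875.
Step 6: alpha = 0.1. fail to reject H0.

W+ = 21, W- = 7, W = min = 7, p = 0.296875, fail to reject H0.


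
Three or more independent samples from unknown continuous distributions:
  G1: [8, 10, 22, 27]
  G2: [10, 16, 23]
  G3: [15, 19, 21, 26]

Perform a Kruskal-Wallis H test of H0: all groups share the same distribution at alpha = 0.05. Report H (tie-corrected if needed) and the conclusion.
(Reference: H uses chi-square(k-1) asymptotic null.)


Step 1: Combine all N = 11 observations and assign midranks.
sorted (value, group, rank): (8,G1,1), (10,G1,2.5), (10,G2,2.5), (15,G3,4), (16,G2,5), (19,G3,6), (21,G3,7), (22,G1,8), (23,G2,9), (26,G3,10), (27,G1,11)
Step 2: Sum ranks within each group.
R_1 = 22.5 (n_1 = 4)
R_2 = 16.5 (n_2 = 3)
R_3 = 27 (n_3 = 4)
Step 3: H = 12/(N(N+1)) * sum(R_i^2/n_i) - 3(N+1)
     = 12/(11*12) * (22.5^2/4 + 16.5^2/3 + 27^2/4) - 3*12
     = 0.090909 * 399.562 - 36
     = 0.323864.
Step 4: Ties present; correction factor C = 1 - 6/(11^3 - 11) = 0.995455. Corrected H = 0.323864 / 0.995455 = 0.325342.
Step 5: Under H0, H ~ chi^2(2); p-value = 0.849871.
Step 6: alpha = 0.05. fail to reject H0.

H = 0.3253, df = 2, p = 0.849871, fail to reject H0.


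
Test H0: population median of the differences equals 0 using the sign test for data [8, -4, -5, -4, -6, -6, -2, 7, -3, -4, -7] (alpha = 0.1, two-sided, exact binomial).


Step 1: Discard zero differences. Original n = 11; n_eff = number of nonzero differences = 11.
Nonzero differences (with sign): +8, -4, -5, -4, -6, -6, -2, +7, -3, -4, -7
Step 2: Count signs: positive = 2, negative = 9.
Step 3: Under H0: P(positive) = 0.5, so the number of positives S ~ Bin(11, 0.5).
Step 4: Two-sided exact p-value = sum of Bin(11,0.5) probabilities at or below the observed probability = 0.065430.
Step 5: alpha = 0.1. reject H0.

n_eff = 11, pos = 2, neg = 9, p = 0.065430, reject H0.


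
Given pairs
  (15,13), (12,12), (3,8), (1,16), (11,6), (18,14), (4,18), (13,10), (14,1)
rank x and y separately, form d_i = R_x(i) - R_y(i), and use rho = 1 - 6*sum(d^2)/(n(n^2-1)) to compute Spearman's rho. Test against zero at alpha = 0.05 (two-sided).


Step 1: Rank x and y separately (midranks; no ties here).
rank(x): 15->8, 12->5, 3->2, 1->1, 11->4, 18->9, 4->3, 13->6, 14->7
rank(y): 13->6, 12->5, 8->3, 16->8, 6->2, 14->7, 18->9, 10->4, 1->1
Step 2: d_i = R_x(i) - R_y(i); compute d_i^2.
  (8-6)^2=4, (5-5)^2=0, (2-3)^2=1, (1-8)^2=49, (4-2)^2=4, (9-7)^2=4, (3-9)^2=36, (6-4)^2=4, (7-1)^2=36
sum(d^2) = 138.
Step 3: rho = 1 - 6*138 / (9*(9^2 - 1)) = 1 - 828/720 = -0.150000.
Step 4: Under H0, t = rho * sqrt((n-2)/(1-rho^2)) = -0.4014 ~ t(7).
Step 5: Two-sided p-value from the t-distribution with 7 df = 0.700094.
Step 6: alpha = 0.05. fail to reject H0.

rho = -0.1500, p = 0.700094, fail to reject H0 at alpha = 0.05.


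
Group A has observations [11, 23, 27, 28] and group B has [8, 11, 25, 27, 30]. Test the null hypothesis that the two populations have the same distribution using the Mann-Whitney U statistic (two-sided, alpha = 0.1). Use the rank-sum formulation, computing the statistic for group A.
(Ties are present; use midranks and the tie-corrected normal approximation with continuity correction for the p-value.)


Step 1: Combine and sort all 9 observations; assign midranks.
sorted (value, group): (8,Y), (11,X), (11,Y), (23,X), (25,Y), (27,X), (27,Y), (28,X), (30,Y)
ranks: 8->1, 11->2.5, 11->2.5, 23->4, 25->5, 27->6.5, 27->6.5, 28->8, 30->9
Step 2: Rank sum for X: R1 = 2.5 + 4 + 6.5 + 8 = 21.
Step 3: U_X = R1 - n1(n1+1)/2 = 21 - 4*5/2 = 21 - 10 = 11.
       U_Y = n1*n2 - U_X = 20 - 11 = 9.
Step 4: Ties are present, so use the tie-corrected normal approximation (with continuity correction) for the p-value.
Step 5: p-value = 0.901705; compare to alpha = 0.1. fail to reject H0.

U_X = 11, p = 0.901705, fail to reject H0 at alpha = 0.1.


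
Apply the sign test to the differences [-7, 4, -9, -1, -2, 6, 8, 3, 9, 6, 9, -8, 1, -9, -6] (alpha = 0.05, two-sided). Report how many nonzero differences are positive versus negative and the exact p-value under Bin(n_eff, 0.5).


Step 1: Discard zero differences. Original n = 15; n_eff = number of nonzero differences = 15.
Nonzero differences (with sign): -7, +4, -9, -1, -2, +6, +8, +3, +9, +6, +9, -8, +1, -9, -6
Step 2: Count signs: positive = 8, negative = 7.
Step 3: Under H0: P(positive) = 0.5, so the number of positives S ~ Bin(15, 0.5).
Step 4: Two-sided exact p-value = sum of Bin(15,0.5) probabilities at or below the observed probability = 1.000000.
Step 5: alpha = 0.05. fail to reject H0.

n_eff = 15, pos = 8, neg = 7, p = 1.000000, fail to reject H0.


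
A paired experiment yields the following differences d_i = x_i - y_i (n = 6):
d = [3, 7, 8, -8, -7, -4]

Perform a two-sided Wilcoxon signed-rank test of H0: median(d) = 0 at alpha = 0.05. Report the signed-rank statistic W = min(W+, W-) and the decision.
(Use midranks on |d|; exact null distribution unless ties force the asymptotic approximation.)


Step 1: Drop any zero differences (none here) and take |d_i|.
|d| = [3, 7, 8, 8, 7, 4]
Step 2: Midrank |d_i| (ties get averaged ranks).
ranks: |3|->1, |7|->3.5, |8|->5.5, |8|->5.5, |7|->3.5, |4|->2
Step 3: Attach original signs; sum ranks with positive sign and with negative sign.
W+ = 1 + 3.5 + 5.5 = 10
W- = 5.5 + 3.5 + 2 = 11
(Check: W+ + W- = 21 should equal n(n+1)/2 = 21.)
Step 4: Test statistic W = min(W+, W-) = 10.
Step 5: Ties in |d|, so use the tie-corrected normal approximation.
        E[W] = n(n+1)/4 = 6*7/4 = 10.5.
        Tie groups: |d|=7 (t=2), |d|=8 (t=2); sum(t^3 - t) = 12.
        Var[W] = n(n+1)(2n+1)/24 - sum(t^3-t)/48 = 546/24 - 12/48 = 22.5.
        z = (W - E[W]) / sqrt(Var[W]) = (10 - 10.5) / 4.7434 = -0.1054.
        Two-sided p = 2*Phi(z) = 0.916051.
Step 6: alpha = 0.05. fail to reject H0.

W+ = 10, W- = 11, W = min = 10, p = 0.916051, fail to reject H0.


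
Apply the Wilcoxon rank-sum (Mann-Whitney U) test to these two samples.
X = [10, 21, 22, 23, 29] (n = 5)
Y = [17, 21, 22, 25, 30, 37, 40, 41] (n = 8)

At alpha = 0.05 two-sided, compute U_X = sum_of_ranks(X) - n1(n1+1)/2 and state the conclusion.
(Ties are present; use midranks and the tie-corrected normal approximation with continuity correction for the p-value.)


Step 1: Combine and sort all 13 observations; assign midranks.
sorted (value, group): (10,X), (17,Y), (21,X), (21,Y), (22,X), (22,Y), (23,X), (25,Y), (29,X), (30,Y), (37,Y), (40,Y), (41,Y)
ranks: 10->1, 17->2, 21->3.5, 21->3.5, 22->5.5, 22->5.5, 23->7, 25->8, 29->9, 30->10, 37->11, 40->12, 41->13
Step 2: Rank sum for X: R1 = 1 + 3.5 + 5.5 + 7 + 9 = 26.
Step 3: U_X = R1 - n1(n1+1)/2 = 26 - 5*6/2 = 26 - 15 = 11.
       U_Y = n1*n2 - U_X = 40 - 11 = 29.
Step 4: Ties are present, so use the tie-corrected normal approximation (with continuity correction) for the p-value.
Step 5: p-value = 0.212139; compare to alpha = 0.05. fail to reject H0.

U_X = 11, p = 0.212139, fail to reject H0 at alpha = 0.05.


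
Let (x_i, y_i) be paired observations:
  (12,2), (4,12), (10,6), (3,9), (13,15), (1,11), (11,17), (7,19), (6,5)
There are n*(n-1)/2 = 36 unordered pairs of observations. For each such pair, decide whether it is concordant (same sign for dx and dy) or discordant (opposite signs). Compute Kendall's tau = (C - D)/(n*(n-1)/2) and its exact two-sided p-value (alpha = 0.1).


Step 1: Enumerate the 36 unordered pairs (i,j) with i<j and classify each by sign(x_j-x_i) * sign(y_j-y_i).
  (1,2):dx=-8,dy=+10->D; (1,3):dx=-2,dy=+4->D; (1,4):dx=-9,dy=+7->D; (1,5):dx=+1,dy=+13->C
  (1,6):dx=-11,dy=+9->D; (1,7):dx=-1,dy=+15->D; (1,8):dx=-5,dy=+17->D; (1,9):dx=-6,dy=+3->D
  (2,3):dx=+6,dy=-6->D; (2,4):dx=-1,dy=-3->C; (2,5):dx=+9,dy=+3->C; (2,6):dx=-3,dy=-1->C
  (2,7):dx=+7,dy=+5->C; (2,8):dx=+3,dy=+7->C; (2,9):dx=+2,dy=-7->D; (3,4):dx=-7,dy=+3->D
  (3,5):dx=+3,dy=+9->C; (3,6):dx=-9,dy=+5->D; (3,7):dx=+1,dy=+11->C; (3,8):dx=-3,dy=+13->D
  (3,9):dx=-4,dy=-1->C; (4,5):dx=+10,dy=+6->C; (4,6):dx=-2,dy=+2->D; (4,7):dx=+8,dy=+8->C
  (4,8):dx=+4,dy=+10->C; (4,9):dx=+3,dy=-4->D; (5,6):dx=-12,dy=-4->C; (5,7):dx=-2,dy=+2->D
  (5,8):dx=-6,dy=+4->D; (5,9):dx=-7,dy=-10->C; (6,7):dx=+10,dy=+6->C; (6,8):dx=+6,dy=+8->C
  (6,9):dx=+5,dy=-6->D; (7,8):dx=-4,dy=+2->D; (7,9):dx=-5,dy=-12->C; (8,9):dx=-1,dy=-14->C
Step 2: C = 18, D = 18, total pairs = 36.
Step 3: tau = (C - D)/(n(n-1)/2) = (18 - 18)/36 = 0.000000.
Step 4: Exact two-sided p-value (enumerate n! = 362880 permutations of y under H0): p = 1.000000.
Step 5: alpha = 0.1. fail to reject H0.

tau_b = 0.0000 (C=18, D=18), p = 1.000000, fail to reject H0.


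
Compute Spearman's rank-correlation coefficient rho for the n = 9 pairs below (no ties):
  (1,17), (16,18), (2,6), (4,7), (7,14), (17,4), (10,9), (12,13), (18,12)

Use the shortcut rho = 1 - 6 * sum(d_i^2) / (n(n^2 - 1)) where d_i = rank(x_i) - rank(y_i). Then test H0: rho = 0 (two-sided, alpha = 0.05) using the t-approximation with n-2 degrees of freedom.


Step 1: Rank x and y separately (midranks; no ties here).
rank(x): 1->1, 16->7, 2->2, 4->3, 7->4, 17->8, 10->5, 12->6, 18->9
rank(y): 17->8, 18->9, 6->2, 7->3, 14->7, 4->1, 9->4, 13->6, 12->5
Step 2: d_i = R_x(i) - R_y(i); compute d_i^2.
  (1-8)^2=49, (7-9)^2=4, (2-2)^2=0, (3-3)^2=0, (4-7)^2=9, (8-1)^2=49, (5-4)^2=1, (6-6)^2=0, (9-5)^2=16
sum(d^2) = 128.
Step 3: rho = 1 - 6*128 / (9*(9^2 - 1)) = 1 - 768/720 = -0.066667.
Step 4: Under H0, t = rho * sqrt((n-2)/(1-rho^2)) = -0.1768 ~ t(7).
Step 5: Two-sided p-value from the t-distribution with 7 df = 0.864690.
Step 6: alpha = 0.05. fail to reject H0.

rho = -0.0667, p = 0.864690, fail to reject H0 at alpha = 0.05.


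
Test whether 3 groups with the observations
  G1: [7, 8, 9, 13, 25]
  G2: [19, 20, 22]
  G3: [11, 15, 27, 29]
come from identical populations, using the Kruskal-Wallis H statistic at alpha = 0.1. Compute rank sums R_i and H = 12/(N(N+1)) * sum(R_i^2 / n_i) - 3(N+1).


Step 1: Combine all N = 12 observations and assign midranks.
sorted (value, group, rank): (7,G1,1), (8,G1,2), (9,G1,3), (11,G3,4), (13,G1,5), (15,G3,6), (19,G2,7), (20,G2,8), (22,G2,9), (25,G1,10), (27,G3,11), (29,G3,12)
Step 2: Sum ranks within each group.
R_1 = 21 (n_1 = 5)
R_2 = 24 (n_2 = 3)
R_3 = 33 (n_3 = 4)
Step 3: H = 12/(N(N+1)) * sum(R_i^2/n_i) - 3(N+1)
     = 12/(12*13) * (21^2/5 + 24^2/3 + 33^2/4) - 3*13
     = 0.076923 * 552.45 - 39
     = 3.496154.
Step 4: No ties, so H is used without correction.
Step 5: Under H0, H ~ chi^2(2); p-value = 0.174108.
Step 6: alpha = 0.1. fail to reject H0.

H = 3.4962, df = 2, p = 0.174108, fail to reject H0.


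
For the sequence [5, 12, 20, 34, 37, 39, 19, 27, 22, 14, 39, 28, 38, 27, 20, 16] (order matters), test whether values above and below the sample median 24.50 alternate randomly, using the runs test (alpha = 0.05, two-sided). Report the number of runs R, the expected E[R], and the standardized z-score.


Step 1: Compute median = 24.50; label A = above, B = below.
Labels in order: BBBAAABABBAAAABB  (n_A = 8, n_B = 8)
Step 2: Count runs R = 7.
Step 3: Under H0 (random ordering), E[R] = 2*n_A*n_B/(n_A+n_B) + 1 = 2*8*8/16 + 1 = 9.0000.
        Var[R] = 2*n_A*n_B*(2*n_A*n_B - n_A - n_B) / ((n_A+n_B)^2 * (n_A+n_B-1)) = 14336/3840 = 3.7333.
        SD[R] = 1.9322.
Step 4: Continuity-corrected z = (R + 0.5 - E[R]) / SD[R] = (7 + 0.5 - 9.0000) / 1.9322 = -0.7763.
Step 5: Two-sided p-value via normal approximation = 2*(1 - Phi(|z|)) = 0.437558.
Step 6: alpha = 0.05. fail to reject H0.

R = 7, z = -0.7763, p = 0.437558, fail to reject H0.


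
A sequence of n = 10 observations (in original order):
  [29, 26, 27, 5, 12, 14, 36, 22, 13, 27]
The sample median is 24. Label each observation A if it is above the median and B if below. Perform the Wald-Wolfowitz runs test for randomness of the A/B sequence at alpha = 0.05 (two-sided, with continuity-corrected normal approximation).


Step 1: Compute median = 24; label A = above, B = below.
Labels in order: AAABBBABBA  (n_A = 5, n_B = 5)
Step 2: Count runs R = 5.
Step 3: Under H0 (random ordering), E[R] = 2*n_A*n_B/(n_A+n_B) + 1 = 2*5*5/10 + 1 = 6.0000.
        Var[R] = 2*n_A*n_B*(2*n_A*n_B - n_A - n_B) / ((n_A+n_B)^2 * (n_A+n_B-1)) = 2000/900 = 2.2222.
        SD[R] = 1.4907.
Step 4: Continuity-corrected z = (R + 0.5 - E[R]) / SD[R] = (5 + 0.5 - 6.0000) / 1.4907 = -0.3354.
Step 5: Two-sided p-value via normal approximation = 2*(1 - Phi(|z|)) = 0.737316.
Step 6: alpha = 0.05. fail to reject H0.

R = 5, z = -0.3354, p = 0.737316, fail to reject H0.


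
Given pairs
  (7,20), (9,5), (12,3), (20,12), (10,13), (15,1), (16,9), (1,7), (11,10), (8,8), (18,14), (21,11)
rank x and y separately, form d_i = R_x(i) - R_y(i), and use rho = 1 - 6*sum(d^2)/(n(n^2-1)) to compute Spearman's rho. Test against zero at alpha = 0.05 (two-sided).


Step 1: Rank x and y separately (midranks; no ties here).
rank(x): 7->2, 9->4, 12->7, 20->11, 10->5, 15->8, 16->9, 1->1, 11->6, 8->3, 18->10, 21->12
rank(y): 20->12, 5->3, 3->2, 12->9, 13->10, 1->1, 9->6, 7->4, 10->7, 8->5, 14->11, 11->8
Step 2: d_i = R_x(i) - R_y(i); compute d_i^2.
  (2-12)^2=100, (4-3)^2=1, (7-2)^2=25, (11-9)^2=4, (5-10)^2=25, (8-1)^2=49, (9-6)^2=9, (1-4)^2=9, (6-7)^2=1, (3-5)^2=4, (10-11)^2=1, (12-8)^2=16
sum(d^2) = 244.
Step 3: rho = 1 - 6*244 / (12*(12^2 - 1)) = 1 - 1464/1716 = 0.146853.
Step 4: Under H0, t = rho * sqrt((n-2)/(1-rho^2)) = 0.4695 ~ t(10).
Step 5: Two-sided p-value from the t-distribution with 10 df = 0.648796.
Step 6: alpha = 0.05. fail to reject H0.

rho = 0.1469, p = 0.648796, fail to reject H0 at alpha = 0.05.


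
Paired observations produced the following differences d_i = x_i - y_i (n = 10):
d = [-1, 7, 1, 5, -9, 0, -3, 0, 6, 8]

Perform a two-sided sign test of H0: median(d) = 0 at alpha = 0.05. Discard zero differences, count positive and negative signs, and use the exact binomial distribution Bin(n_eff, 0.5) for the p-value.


Step 1: Discard zero differences. Original n = 10; n_eff = number of nonzero differences = 8.
Nonzero differences (with sign): -1, +7, +1, +5, -9, -3, +6, +8
Step 2: Count signs: positive = 5, negative = 3.
Step 3: Under H0: P(positive) = 0.5, so the number of positives S ~ Bin(8, 0.5).
Step 4: Two-sided exact p-value = sum of Bin(8,0.5) probabilities at or below the observed probability = 0.726562.
Step 5: alpha = 0.05. fail to reject H0.

n_eff = 8, pos = 5, neg = 3, p = 0.726562, fail to reject H0.


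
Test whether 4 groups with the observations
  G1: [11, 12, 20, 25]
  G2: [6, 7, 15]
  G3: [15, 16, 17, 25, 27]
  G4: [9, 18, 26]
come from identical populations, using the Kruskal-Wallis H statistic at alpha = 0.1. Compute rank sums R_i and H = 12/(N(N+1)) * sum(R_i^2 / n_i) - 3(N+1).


Step 1: Combine all N = 15 observations and assign midranks.
sorted (value, group, rank): (6,G2,1), (7,G2,2), (9,G4,3), (11,G1,4), (12,G1,5), (15,G2,6.5), (15,G3,6.5), (16,G3,8), (17,G3,9), (18,G4,10), (20,G1,11), (25,G1,12.5), (25,G3,12.5), (26,G4,14), (27,G3,15)
Step 2: Sum ranks within each group.
R_1 = 32.5 (n_1 = 4)
R_2 = 9.5 (n_2 = 3)
R_3 = 51 (n_3 = 5)
R_4 = 27 (n_4 = 3)
Step 3: H = 12/(N(N+1)) * sum(R_i^2/n_i) - 3(N+1)
     = 12/(15*16) * (32.5^2/4 + 9.5^2/3 + 51^2/5 + 27^2/3) - 3*16
     = 0.050000 * 1057.35 - 48
     = 4.867292.
Step 4: Ties present; correction factor C = 1 - 12/(15^3 - 15) = 0.996429. Corrected H = 4.867292 / 0.996429 = 4.884737.
Step 5: Under H0, H ~ chi^2(3); p-value = 0.180434.
Step 6: alpha = 0.1. fail to reject H0.

H = 4.8847, df = 3, p = 0.180434, fail to reject H0.


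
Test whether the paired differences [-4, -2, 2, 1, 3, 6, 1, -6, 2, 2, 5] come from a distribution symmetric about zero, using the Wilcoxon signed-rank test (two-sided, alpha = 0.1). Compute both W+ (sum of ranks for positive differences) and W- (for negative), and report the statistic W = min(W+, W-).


Step 1: Drop any zero differences (none here) and take |d_i|.
|d| = [4, 2, 2, 1, 3, 6, 1, 6, 2, 2, 5]
Step 2: Midrank |d_i| (ties get averaged ranks).
ranks: |4|->8, |2|->4.5, |2|->4.5, |1|->1.5, |3|->7, |6|->10.5, |1|->1.5, |6|->10.5, |2|->4.5, |2|->4.5, |5|->9
Step 3: Attach original signs; sum ranks with positive sign and with negative sign.
W+ = 4.5 + 1.5 + 7 + 10.5 + 1.5 + 4.5 + 4.5 + 9 = 43
W- = 8 + 4.5 + 10.5 = 23
(Check: W+ + W- = 66 should equal n(n+1)/2 = 66.)
Step 4: Test statistic W = min(W+, W-) = 23.
Step 5: Ties in |d|, so use the tie-corrected normal approximation.
        E[W] = n(n+1)/4 = 11*12/4 = 33.
        Tie groups: |d|=1 (t=2), |d|=2 (t=4), |d|=6 (t=2); sum(t^3 - t) = 72.
        Var[W] = n(n+1)(2n+1)/24 - sum(t^3-t)/48 = 3036/24 - 72/48 = 125.
        z = (W - E[W]) / sqrt(Var[W]) = (23 - 33) / 11.1803 = -0.8944.
        Two-sided p = 2*Phi(z) = 0.371093.
Step 6: alpha = 0.1. fail to reject H0.

W+ = 43, W- = 23, W = min = 23, p = 0.371093, fail to reject H0.


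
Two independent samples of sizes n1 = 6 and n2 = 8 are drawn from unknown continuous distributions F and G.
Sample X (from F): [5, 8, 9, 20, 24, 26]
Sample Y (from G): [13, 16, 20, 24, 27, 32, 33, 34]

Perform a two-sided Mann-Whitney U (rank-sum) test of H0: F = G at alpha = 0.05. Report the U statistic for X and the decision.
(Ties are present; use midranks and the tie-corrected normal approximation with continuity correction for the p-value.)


Step 1: Combine and sort all 14 observations; assign midranks.
sorted (value, group): (5,X), (8,X), (9,X), (13,Y), (16,Y), (20,X), (20,Y), (24,X), (24,Y), (26,X), (27,Y), (32,Y), (33,Y), (34,Y)
ranks: 5->1, 8->2, 9->3, 13->4, 16->5, 20->6.5, 20->6.5, 24->8.5, 24->8.5, 26->10, 27->11, 32->12, 33->13, 34->14
Step 2: Rank sum for X: R1 = 1 + 2 + 3 + 6.5 + 8.5 + 10 = 31.
Step 3: U_X = R1 - n1(n1+1)/2 = 31 - 6*7/2 = 31 - 21 = 10.
       U_Y = n1*n2 - U_X = 48 - 10 = 38.
Step 4: Ties are present, so use the tie-corrected normal approximation (with continuity correction) for the p-value.
Step 5: p-value = 0.080692; compare to alpha = 0.05. fail to reject H0.

U_X = 10, p = 0.080692, fail to reject H0 at alpha = 0.05.


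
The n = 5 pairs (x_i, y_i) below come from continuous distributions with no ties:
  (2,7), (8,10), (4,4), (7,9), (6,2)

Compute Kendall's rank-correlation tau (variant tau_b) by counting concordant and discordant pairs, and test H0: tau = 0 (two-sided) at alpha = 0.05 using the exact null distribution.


Step 1: Enumerate the 10 unordered pairs (i,j) with i<j and classify each by sign(x_j-x_i) * sign(y_j-y_i).
  (1,2):dx=+6,dy=+3->C; (1,3):dx=+2,dy=-3->D; (1,4):dx=+5,dy=+2->C; (1,5):dx=+4,dy=-5->D
  (2,3):dx=-4,dy=-6->C; (2,4):dx=-1,dy=-1->C; (2,5):dx=-2,dy=-8->C; (3,4):dx=+3,dy=+5->C
  (3,5):dx=+2,dy=-2->D; (4,5):dx=-1,dy=-7->C
Step 2: C = 7, D = 3, total pairs = 10.
Step 3: tau = (C - D)/(n(n-1)/2) = (7 - 3)/10 = 0.400000.
Step 4: Exact two-sided p-value (enumerate n! = 120 permutations of y under H0): p = 0.483333.
Step 5: alpha = 0.05. fail to reject H0.

tau_b = 0.4000 (C=7, D=3), p = 0.483333, fail to reject H0.


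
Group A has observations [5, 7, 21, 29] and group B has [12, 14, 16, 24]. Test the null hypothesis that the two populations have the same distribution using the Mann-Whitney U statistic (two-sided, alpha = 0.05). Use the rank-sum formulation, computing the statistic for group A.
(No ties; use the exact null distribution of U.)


Step 1: Combine and sort all 8 observations; assign midranks.
sorted (value, group): (5,X), (7,X), (12,Y), (14,Y), (16,Y), (21,X), (24,Y), (29,X)
ranks: 5->1, 7->2, 12->3, 14->4, 16->5, 21->6, 24->7, 29->8
Step 2: Rank sum for X: R1 = 1 + 2 + 6 + 8 = 17.
Step 3: U_X = R1 - n1(n1+1)/2 = 17 - 4*5/2 = 17 - 10 = 7.
       U_Y = n1*n2 - U_X = 16 - 7 = 9.
Step 4: No ties, so the exact null distribution of U (based on enumerating the C(8,4) = 70 equally likely rank assignments) gives the two-sided p-value.
Step 5: p-value = 0.885714; compare to alpha = 0.05. fail to reject H0.

U_X = 7, p = 0.885714, fail to reject H0 at alpha = 0.05.


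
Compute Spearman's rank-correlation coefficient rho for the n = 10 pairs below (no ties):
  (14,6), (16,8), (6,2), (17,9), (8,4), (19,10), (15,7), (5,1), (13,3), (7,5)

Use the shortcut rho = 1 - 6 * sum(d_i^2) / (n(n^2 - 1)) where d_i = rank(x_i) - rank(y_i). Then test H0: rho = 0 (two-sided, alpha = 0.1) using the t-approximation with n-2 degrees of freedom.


Step 1: Rank x and y separately (midranks; no ties here).
rank(x): 14->6, 16->8, 6->2, 17->9, 8->4, 19->10, 15->7, 5->1, 13->5, 7->3
rank(y): 6->6, 8->8, 2->2, 9->9, 4->4, 10->10, 7->7, 1->1, 3->3, 5->5
Step 2: d_i = R_x(i) - R_y(i); compute d_i^2.
  (6-6)^2=0, (8-8)^2=0, (2-2)^2=0, (9-9)^2=0, (4-4)^2=0, (10-10)^2=0, (7-7)^2=0, (1-1)^2=0, (5-3)^2=4, (3-5)^2=4
sum(d^2) = 8.
Step 3: rho = 1 - 6*8 / (10*(10^2 - 1)) = 1 - 48/990 = 0.951515.
Step 4: Under H0, t = rho * sqrt((n-2)/(1-rho^2)) = 8.7493 ~ t(8).
Step 5: Two-sided p-value from the t-distribution with 8 df = 0.000023.
Step 6: alpha = 0.1. reject H0.

rho = 0.9515, p = 0.000023, reject H0 at alpha = 0.1.


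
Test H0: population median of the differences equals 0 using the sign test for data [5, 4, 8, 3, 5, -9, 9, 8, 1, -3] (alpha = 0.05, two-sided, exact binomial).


Step 1: Discard zero differences. Original n = 10; n_eff = number of nonzero differences = 10.
Nonzero differences (with sign): +5, +4, +8, +3, +5, -9, +9, +8, +1, -3
Step 2: Count signs: positive = 8, negative = 2.
Step 3: Under H0: P(positive) = 0.5, so the number of positives S ~ Bin(10, 0.5).
Step 4: Two-sided exact p-value = sum of Bin(10,0.5) probabilities at or below the observed probability = 0.109375.
Step 5: alpha = 0.05. fail to reject H0.

n_eff = 10, pos = 8, neg = 2, p = 0.109375, fail to reject H0.


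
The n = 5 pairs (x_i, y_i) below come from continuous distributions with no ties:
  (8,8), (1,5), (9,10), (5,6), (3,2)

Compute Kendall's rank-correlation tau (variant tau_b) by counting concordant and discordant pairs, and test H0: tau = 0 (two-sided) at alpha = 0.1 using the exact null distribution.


Step 1: Enumerate the 10 unordered pairs (i,j) with i<j and classify each by sign(x_j-x_i) * sign(y_j-y_i).
  (1,2):dx=-7,dy=-3->C; (1,3):dx=+1,dy=+2->C; (1,4):dx=-3,dy=-2->C; (1,5):dx=-5,dy=-6->C
  (2,3):dx=+8,dy=+5->C; (2,4):dx=+4,dy=+1->C; (2,5):dx=+2,dy=-3->D; (3,4):dx=-4,dy=-4->C
  (3,5):dx=-6,dy=-8->C; (4,5):dx=-2,dy=-4->C
Step 2: C = 9, D = 1, total pairs = 10.
Step 3: tau = (C - D)/(n(n-1)/2) = (9 - 1)/10 = 0.800000.
Step 4: Exact two-sided p-value (enumerate n! = 120 permutations of y under H0): p = 0.083333.
Step 5: alpha = 0.1. reject H0.

tau_b = 0.8000 (C=9, D=1), p = 0.083333, reject H0.
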